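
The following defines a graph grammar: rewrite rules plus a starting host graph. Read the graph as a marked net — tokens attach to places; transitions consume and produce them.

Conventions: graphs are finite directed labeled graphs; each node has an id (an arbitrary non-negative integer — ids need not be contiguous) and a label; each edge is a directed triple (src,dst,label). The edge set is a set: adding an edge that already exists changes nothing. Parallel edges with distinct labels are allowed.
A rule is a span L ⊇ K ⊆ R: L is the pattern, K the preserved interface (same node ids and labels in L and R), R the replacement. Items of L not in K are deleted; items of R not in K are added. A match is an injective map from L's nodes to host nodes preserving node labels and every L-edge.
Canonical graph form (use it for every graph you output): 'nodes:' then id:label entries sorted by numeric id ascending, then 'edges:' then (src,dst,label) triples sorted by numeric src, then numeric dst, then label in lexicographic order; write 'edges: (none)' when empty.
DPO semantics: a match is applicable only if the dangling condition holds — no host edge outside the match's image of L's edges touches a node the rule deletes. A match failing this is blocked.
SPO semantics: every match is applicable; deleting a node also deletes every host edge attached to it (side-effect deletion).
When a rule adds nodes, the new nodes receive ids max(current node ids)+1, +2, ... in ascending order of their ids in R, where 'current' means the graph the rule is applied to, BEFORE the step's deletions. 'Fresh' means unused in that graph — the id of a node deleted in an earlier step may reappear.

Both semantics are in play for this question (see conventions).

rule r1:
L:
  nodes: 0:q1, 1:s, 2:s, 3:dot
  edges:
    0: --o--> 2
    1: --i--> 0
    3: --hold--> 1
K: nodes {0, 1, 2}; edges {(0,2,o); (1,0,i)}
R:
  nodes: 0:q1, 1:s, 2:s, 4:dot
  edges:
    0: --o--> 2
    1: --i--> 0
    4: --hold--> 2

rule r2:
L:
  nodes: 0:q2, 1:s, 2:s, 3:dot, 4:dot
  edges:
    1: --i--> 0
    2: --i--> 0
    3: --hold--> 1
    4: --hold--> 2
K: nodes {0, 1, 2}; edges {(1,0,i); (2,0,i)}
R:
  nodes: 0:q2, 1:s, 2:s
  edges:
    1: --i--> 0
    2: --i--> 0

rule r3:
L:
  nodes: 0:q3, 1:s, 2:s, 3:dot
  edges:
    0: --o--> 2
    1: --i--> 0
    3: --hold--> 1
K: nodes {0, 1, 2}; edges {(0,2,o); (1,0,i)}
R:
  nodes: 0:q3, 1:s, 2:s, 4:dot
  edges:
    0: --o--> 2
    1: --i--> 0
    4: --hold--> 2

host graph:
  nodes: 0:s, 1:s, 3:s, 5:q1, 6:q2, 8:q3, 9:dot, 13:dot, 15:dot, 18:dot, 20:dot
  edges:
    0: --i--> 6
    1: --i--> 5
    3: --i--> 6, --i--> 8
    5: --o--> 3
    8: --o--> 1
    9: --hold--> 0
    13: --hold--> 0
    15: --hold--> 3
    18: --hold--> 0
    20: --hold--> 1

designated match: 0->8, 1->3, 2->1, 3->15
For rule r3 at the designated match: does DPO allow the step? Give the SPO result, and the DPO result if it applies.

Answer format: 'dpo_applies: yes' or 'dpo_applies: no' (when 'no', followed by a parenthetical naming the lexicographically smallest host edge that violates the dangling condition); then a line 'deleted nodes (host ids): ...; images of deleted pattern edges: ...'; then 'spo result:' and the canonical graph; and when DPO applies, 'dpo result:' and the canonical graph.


dpo_applies: yes
deleted nodes (host ids): 15; images of deleted pattern edges: (15,3,hold)
spo result:
nodes: 0:s, 1:s, 3:s, 5:q1, 6:q2, 8:q3, 9:dot, 13:dot, 18:dot, 20:dot, 21:dot
edges: (0,6,i); (1,5,i); (3,6,i); (3,8,i); (5,3,o); (8,1,o); (9,0,hold); (13,0,hold); (18,0,hold); (20,1,hold); (21,1,hold)
dpo result:
nodes: 0:s, 1:s, 3:s, 5:q1, 6:q2, 8:q3, 9:dot, 13:dot, 18:dot, 20:dot, 21:dot
edges: (0,6,i); (1,5,i); (3,6,i); (3,8,i); (5,3,o); (8,1,o); (9,0,hold); (13,0,hold); (18,0,hold); (20,1,hold); (21,1,hold)


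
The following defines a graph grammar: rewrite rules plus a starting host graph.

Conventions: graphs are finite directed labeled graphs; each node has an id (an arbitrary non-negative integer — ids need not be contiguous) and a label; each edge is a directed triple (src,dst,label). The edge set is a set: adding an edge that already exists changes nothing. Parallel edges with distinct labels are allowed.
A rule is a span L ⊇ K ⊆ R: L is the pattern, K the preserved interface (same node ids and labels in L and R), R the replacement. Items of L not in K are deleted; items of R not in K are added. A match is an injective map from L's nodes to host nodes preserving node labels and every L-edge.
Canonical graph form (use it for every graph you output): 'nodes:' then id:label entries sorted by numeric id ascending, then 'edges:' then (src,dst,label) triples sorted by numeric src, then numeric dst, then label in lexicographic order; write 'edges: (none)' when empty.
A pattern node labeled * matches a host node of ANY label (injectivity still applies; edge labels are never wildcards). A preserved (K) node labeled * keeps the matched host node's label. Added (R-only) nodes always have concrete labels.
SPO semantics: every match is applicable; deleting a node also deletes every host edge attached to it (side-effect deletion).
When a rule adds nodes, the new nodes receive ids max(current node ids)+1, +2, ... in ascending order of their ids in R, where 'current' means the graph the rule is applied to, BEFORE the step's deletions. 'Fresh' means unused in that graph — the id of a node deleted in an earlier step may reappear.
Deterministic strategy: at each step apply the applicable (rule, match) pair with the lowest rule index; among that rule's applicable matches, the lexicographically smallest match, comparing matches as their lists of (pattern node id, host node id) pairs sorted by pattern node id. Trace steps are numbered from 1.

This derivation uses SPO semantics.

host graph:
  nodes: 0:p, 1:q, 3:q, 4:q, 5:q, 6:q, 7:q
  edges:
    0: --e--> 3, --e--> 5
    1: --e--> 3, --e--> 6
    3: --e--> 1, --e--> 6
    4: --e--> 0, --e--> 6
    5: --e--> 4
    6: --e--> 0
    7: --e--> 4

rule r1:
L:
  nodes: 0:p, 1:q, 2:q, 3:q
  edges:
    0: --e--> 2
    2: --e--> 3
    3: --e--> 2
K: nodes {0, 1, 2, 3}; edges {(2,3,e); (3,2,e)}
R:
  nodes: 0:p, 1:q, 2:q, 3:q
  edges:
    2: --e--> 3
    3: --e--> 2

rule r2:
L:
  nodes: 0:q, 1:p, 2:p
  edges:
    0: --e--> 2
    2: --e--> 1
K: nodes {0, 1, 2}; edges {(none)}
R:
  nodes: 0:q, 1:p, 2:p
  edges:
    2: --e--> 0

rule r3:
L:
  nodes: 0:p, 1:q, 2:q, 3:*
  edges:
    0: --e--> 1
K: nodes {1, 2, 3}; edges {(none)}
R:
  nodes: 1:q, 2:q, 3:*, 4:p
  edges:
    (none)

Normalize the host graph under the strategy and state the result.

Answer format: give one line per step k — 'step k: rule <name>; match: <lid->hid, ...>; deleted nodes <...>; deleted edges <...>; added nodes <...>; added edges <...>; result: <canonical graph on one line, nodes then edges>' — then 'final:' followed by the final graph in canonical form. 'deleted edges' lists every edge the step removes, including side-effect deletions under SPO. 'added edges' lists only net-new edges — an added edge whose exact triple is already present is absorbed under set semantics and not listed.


step 1: rule r1; match: 0->0, 1->4, 2->3, 3->1; deleted nodes (none); deleted edges (0,3,e); added nodes (none); added edges (none); result: nodes: 0:p, 1:q, 3:q, 4:q, 5:q, 6:q, 7:q edges: (0,5,e); (1,3,e); (1,6,e); (3,1,e); (3,6,e); (4,0,e); (4,6,e); (5,4,e); (6,0,e); (7,4,e)
step 2: rule r3; match: 0->0, 1->5, 2->1, 3->3; deleted nodes 0; deleted edges (0,5,e); (4,0,e); (6,0,e); added nodes 8; added edges (none); result: nodes: 1:q, 3:q, 4:q, 5:q, 6:q, 7:q, 8:p edges: (1,3,e); (1,6,e); (3,1,e); (3,6,e); (4,6,e); (5,4,e); (7,4,e)
final:
nodes: 1:q, 3:q, 4:q, 5:q, 6:q, 7:q, 8:p
edges: (1,3,e); (1,6,e); (3,1,e); (3,6,e); (4,6,e); (5,4,e); (7,4,e)


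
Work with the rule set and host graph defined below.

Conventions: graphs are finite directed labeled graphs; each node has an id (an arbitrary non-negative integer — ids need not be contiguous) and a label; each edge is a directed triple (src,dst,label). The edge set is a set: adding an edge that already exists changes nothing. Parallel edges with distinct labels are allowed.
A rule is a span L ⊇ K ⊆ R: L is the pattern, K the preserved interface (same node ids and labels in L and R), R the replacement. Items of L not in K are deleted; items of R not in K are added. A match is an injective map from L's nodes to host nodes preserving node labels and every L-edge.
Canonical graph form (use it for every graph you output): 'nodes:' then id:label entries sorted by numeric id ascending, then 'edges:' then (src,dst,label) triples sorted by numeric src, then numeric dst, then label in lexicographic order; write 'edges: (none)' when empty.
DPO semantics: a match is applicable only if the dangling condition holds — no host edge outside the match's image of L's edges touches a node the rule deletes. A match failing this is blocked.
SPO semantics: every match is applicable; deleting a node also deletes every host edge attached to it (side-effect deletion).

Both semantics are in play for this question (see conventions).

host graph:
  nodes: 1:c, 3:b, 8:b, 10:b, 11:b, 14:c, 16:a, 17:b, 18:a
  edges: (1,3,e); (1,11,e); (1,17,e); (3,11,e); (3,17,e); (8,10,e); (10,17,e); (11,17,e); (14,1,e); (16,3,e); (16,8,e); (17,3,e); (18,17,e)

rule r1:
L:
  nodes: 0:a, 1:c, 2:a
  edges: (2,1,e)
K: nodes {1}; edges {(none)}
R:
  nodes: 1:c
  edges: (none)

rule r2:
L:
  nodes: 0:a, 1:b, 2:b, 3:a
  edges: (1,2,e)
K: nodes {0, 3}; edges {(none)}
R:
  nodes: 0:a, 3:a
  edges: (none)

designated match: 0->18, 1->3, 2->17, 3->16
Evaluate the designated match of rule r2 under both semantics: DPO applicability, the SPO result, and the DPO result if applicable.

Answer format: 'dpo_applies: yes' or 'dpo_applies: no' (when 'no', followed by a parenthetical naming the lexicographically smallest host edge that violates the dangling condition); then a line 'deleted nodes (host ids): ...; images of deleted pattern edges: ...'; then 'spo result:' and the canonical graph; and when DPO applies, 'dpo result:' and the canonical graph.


dpo_applies: no
(the rule deletes node 3, which keeps host edge (1,3,e) outside the match image — the dangling condition fails, DPO blocks; SPO proceeds and side-deletes such edges)
deleted nodes (host ids): 3, 17; images of deleted pattern edges: (3,17,e)
spo result:
nodes: 1:c, 8:b, 10:b, 11:b, 14:c, 16:a, 18:a
edges: (1,11,e); (8,10,e); (14,1,e); (16,8,e)


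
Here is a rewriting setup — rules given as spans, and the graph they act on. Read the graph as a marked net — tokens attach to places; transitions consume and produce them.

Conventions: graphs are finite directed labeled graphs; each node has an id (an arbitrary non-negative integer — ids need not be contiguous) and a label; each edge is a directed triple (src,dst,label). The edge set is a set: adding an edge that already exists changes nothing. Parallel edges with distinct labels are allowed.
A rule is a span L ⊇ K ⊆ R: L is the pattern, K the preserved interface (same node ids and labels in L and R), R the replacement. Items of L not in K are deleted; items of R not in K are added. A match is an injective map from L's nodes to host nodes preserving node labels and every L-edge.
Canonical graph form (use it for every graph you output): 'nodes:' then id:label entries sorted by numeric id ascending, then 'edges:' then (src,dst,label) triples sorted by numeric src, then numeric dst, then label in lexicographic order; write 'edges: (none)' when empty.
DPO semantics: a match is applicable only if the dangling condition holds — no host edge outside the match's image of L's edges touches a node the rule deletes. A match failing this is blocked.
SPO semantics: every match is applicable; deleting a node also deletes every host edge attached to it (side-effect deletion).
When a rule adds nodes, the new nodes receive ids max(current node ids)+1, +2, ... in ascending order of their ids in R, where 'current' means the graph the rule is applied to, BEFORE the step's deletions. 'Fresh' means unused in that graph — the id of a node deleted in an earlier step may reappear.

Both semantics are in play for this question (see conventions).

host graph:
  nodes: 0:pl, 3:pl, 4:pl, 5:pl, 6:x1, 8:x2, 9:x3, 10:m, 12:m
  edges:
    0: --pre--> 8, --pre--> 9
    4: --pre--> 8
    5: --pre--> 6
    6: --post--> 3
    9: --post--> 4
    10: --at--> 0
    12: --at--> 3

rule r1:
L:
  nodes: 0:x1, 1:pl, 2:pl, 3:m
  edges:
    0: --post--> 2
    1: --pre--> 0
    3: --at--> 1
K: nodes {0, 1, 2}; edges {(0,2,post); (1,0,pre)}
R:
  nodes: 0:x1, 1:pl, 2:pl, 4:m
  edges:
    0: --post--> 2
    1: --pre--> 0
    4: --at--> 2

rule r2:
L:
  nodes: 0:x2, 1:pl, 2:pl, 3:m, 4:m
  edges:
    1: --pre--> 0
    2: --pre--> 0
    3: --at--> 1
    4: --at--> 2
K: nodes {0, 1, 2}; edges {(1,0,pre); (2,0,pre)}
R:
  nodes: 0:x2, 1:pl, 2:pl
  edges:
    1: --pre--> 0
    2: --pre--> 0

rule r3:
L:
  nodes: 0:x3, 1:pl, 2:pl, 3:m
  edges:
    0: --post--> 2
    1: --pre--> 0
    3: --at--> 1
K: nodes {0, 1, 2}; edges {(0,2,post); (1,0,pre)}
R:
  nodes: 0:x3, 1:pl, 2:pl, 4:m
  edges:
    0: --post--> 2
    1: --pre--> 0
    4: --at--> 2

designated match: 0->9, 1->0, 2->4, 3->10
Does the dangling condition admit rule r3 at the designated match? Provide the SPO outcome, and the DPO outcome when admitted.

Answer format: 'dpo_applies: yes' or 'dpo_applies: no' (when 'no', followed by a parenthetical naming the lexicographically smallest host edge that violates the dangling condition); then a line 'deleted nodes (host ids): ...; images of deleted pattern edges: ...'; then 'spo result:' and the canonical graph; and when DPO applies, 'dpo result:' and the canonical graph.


dpo_applies: yes
deleted nodes (host ids): 10; images of deleted pattern edges: (10,0,at)
spo result:
nodes: 0:pl, 3:pl, 4:pl, 5:pl, 6:x1, 8:x2, 9:x3, 12:m, 13:m
edges: (0,8,pre); (0,9,pre); (4,8,pre); (5,6,pre); (6,3,post); (9,4,post); (12,3,at); (13,4,at)
dpo result:
nodes: 0:pl, 3:pl, 4:pl, 5:pl, 6:x1, 8:x2, 9:x3, 12:m, 13:m
edges: (0,8,pre); (0,9,pre); (4,8,pre); (5,6,pre); (6,3,post); (9,4,post); (12,3,at); (13,4,at)


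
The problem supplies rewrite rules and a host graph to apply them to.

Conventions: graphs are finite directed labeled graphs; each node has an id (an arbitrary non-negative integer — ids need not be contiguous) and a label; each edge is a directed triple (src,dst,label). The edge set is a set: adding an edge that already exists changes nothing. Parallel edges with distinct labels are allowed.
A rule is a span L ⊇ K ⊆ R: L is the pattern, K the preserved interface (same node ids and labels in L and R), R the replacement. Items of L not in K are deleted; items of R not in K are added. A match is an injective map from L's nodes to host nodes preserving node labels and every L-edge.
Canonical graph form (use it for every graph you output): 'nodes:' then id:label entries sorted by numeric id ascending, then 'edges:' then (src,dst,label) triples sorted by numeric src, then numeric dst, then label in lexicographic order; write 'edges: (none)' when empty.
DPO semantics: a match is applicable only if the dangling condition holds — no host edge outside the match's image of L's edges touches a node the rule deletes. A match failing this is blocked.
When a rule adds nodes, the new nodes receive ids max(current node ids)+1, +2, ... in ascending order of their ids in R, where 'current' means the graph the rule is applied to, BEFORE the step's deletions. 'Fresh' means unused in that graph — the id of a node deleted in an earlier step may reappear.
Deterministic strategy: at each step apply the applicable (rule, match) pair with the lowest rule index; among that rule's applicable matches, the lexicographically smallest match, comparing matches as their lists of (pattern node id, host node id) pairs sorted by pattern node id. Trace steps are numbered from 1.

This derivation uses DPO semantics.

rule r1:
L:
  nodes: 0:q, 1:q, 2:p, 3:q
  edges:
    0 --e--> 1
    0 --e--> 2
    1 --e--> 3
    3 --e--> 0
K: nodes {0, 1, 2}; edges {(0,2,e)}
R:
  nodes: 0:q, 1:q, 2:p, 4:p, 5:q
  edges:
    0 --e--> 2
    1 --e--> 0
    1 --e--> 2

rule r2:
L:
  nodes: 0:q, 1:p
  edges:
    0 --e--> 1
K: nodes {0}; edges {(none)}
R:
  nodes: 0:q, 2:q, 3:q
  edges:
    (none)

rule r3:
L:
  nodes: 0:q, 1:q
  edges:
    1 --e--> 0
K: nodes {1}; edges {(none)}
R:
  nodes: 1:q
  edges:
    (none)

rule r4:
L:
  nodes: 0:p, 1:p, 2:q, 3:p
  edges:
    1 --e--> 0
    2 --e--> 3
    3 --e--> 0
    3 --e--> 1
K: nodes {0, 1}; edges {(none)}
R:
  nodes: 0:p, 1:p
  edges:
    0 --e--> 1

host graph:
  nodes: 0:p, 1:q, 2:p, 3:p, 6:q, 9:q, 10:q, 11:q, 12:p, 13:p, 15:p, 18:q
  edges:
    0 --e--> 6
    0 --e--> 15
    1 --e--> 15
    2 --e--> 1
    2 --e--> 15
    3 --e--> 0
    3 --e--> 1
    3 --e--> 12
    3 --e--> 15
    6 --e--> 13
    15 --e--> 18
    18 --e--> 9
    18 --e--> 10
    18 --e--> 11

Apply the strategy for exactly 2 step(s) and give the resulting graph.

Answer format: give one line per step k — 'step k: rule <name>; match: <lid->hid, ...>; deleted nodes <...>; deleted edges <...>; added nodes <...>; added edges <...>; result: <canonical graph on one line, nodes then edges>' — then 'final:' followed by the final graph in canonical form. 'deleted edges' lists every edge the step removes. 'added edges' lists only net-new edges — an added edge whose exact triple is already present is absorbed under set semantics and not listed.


step 1: rule r2; match: 0->6, 1->13; deleted nodes 13; deleted edges (6,13,e); added nodes 19, 20; added edges (none); result: nodes: 0:p, 1:q, 2:p, 3:p, 6:q, 9:q, 10:q, 11:q, 12:p, 15:p, 18:q, 19:q, 20:q edges: (0,6,e); (0,15,e); (1,15,e); (2,1,e); (2,15,e); (3,0,e); (3,1,e); (3,12,e); (3,15,e); (15,18,e); (18,9,e); (18,10,e); (18,11,e)
step 2: rule r3; match: 0->9, 1->18; deleted nodes 9; deleted edges (18,9,e); added nodes (none); added edges (none); result: nodes: 0:p, 1:q, 2:p, 3:p, 6:q, 10:q, 11:q, 12:p, 15:p, 18:q, 19:q, 20:q edges: (0,6,e); (0,15,e); (1,15,e); (2,1,e); (2,15,e); (3,0,e); (3,1,e); (3,12,e); (3,15,e); (15,18,e); (18,10,e); (18,11,e)
final:
nodes: 0:p, 1:q, 2:p, 3:p, 6:q, 10:q, 11:q, 12:p, 15:p, 18:q, 19:q, 20:q
edges: (0,6,e); (0,15,e); (1,15,e); (2,1,e); (2,15,e); (3,0,e); (3,1,e); (3,12,e); (3,15,e); (15,18,e); (18,10,e); (18,11,e)


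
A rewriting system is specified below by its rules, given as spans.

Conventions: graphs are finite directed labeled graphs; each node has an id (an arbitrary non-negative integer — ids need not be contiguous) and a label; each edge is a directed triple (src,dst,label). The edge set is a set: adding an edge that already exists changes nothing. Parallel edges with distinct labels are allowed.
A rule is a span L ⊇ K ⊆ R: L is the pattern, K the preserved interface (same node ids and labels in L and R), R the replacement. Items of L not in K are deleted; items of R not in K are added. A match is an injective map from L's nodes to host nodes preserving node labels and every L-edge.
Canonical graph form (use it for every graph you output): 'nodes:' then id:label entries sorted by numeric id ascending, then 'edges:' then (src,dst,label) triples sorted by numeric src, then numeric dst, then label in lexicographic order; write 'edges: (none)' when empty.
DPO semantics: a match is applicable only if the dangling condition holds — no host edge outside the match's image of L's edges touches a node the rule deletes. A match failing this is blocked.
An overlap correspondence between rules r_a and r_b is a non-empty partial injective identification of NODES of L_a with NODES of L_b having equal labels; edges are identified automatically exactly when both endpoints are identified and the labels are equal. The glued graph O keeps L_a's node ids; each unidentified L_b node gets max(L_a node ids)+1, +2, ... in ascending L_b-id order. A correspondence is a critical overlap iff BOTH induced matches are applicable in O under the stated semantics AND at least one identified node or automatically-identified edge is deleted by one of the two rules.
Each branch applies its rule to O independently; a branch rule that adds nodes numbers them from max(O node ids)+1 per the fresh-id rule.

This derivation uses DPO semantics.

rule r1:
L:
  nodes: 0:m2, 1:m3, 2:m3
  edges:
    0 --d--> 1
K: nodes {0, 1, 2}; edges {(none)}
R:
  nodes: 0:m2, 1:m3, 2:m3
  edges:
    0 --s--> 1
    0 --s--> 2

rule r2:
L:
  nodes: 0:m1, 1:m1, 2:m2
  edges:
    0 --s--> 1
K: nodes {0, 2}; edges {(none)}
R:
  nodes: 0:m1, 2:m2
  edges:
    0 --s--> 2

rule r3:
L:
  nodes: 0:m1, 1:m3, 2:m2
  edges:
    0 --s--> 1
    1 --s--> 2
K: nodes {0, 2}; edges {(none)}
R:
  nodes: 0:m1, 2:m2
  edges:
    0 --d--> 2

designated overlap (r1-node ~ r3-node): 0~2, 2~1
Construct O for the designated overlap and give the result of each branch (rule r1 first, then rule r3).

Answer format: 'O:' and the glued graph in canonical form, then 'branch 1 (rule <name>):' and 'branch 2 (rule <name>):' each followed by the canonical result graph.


O:
nodes: 0:m2, 1:m3, 2:m3, 3:m1
edges: (0,1,d); (2,0,s); (3,2,s)
branch 1 (rule r1):
nodes: 0:m2, 1:m3, 2:m3, 3:m1
edges: (0,1,s); (0,2,s); (2,0,s); (3,2,s)
branch 2 (rule r3):
nodes: 0:m2, 1:m3, 3:m1
edges: (0,1,d); (3,0,d)


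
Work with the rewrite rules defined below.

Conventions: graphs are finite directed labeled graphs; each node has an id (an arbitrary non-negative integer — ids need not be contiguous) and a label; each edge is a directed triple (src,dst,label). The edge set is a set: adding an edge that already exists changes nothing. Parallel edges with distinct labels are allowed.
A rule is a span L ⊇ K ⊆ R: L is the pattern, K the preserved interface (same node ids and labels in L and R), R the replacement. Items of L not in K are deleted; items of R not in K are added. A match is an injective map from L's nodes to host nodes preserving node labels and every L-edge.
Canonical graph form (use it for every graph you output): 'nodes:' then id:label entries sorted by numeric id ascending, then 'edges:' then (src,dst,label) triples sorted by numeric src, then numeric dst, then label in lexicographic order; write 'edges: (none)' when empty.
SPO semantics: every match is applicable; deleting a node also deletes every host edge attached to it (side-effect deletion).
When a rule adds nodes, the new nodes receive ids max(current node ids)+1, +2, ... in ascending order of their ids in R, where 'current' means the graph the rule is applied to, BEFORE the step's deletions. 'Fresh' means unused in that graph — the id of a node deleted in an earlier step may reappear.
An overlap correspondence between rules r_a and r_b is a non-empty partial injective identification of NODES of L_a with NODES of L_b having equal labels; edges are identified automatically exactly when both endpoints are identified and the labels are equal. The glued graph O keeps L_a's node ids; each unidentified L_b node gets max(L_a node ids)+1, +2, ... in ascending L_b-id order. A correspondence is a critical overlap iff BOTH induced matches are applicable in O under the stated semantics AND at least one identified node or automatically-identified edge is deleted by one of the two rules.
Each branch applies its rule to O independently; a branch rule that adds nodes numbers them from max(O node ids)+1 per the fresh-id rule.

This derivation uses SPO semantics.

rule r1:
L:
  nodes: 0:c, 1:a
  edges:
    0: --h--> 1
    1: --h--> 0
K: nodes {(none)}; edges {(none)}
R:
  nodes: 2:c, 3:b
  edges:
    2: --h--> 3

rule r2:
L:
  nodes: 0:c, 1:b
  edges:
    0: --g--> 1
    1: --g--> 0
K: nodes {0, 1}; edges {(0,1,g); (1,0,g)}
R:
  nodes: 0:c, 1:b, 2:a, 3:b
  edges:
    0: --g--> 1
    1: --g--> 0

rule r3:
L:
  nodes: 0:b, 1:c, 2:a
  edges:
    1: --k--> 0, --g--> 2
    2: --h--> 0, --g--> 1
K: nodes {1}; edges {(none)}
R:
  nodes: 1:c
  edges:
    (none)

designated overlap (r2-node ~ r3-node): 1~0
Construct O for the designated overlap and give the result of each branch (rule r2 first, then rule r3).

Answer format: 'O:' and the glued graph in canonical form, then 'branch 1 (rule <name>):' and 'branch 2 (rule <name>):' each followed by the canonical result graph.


O:
nodes: 0:c, 1:b, 2:c, 3:a
edges: (0,1,g); (1,0,g); (2,1,k); (2,3,g); (3,1,h); (3,2,g)
branch 1 (rule r2):
nodes: 0:c, 1:b, 2:c, 3:a, 4:a, 5:b
edges: (0,1,g); (1,0,g); (2,1,k); (2,3,g); (3,1,h); (3,2,g)
branch 2 (rule r3):
nodes: 0:c, 2:c
edges: (none)


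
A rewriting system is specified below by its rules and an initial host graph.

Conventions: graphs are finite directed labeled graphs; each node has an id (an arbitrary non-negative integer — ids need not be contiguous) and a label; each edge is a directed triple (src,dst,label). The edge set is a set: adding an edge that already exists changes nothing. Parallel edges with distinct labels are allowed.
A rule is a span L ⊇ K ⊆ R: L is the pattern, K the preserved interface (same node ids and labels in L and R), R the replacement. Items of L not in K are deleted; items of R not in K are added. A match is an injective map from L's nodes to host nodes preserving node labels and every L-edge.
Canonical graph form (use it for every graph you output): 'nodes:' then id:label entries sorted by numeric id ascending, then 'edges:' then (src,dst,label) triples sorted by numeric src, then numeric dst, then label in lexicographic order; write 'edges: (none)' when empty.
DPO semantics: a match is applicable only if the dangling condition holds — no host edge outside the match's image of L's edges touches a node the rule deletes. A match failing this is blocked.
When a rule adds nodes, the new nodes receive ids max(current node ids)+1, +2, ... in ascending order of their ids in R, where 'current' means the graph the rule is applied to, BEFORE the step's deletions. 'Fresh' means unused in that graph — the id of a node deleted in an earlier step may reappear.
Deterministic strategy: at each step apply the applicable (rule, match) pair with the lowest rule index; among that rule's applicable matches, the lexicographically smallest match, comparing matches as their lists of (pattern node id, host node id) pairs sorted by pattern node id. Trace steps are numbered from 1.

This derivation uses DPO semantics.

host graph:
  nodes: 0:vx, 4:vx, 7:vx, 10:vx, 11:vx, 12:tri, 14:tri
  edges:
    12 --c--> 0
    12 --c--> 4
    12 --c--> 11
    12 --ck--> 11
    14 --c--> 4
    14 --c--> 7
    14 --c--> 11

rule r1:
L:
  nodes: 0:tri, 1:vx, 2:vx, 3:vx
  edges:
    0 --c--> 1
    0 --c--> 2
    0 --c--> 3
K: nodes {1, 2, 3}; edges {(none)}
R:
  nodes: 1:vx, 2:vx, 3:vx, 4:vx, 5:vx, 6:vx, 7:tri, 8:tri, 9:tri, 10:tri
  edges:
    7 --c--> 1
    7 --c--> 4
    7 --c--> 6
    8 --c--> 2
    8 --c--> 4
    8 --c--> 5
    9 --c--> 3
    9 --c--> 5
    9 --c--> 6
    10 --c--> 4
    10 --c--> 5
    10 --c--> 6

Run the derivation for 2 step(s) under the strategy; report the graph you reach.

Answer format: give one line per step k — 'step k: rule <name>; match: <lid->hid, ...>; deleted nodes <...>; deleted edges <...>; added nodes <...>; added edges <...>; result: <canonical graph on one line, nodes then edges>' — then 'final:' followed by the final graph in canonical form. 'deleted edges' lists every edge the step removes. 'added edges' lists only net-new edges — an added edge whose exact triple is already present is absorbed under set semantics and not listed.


step 1: rule r1; match: 0->14, 1->4, 2->7, 3->11; deleted nodes 14; deleted edges (14,4,c); (14,7,c); (14,11,c); added nodes 15, 16, 17, 18, 19, 20, 21; added edges (18,4,c); (18,15,c); (18,17,c); (19,7,c); (19,15,c); (19,16,c); (20,11,c); (20,16,c); (20,17,c); (21,15,c); (21,16,c); (21,17,c); result: nodes: 0:vx, 4:vx, 7:vx, 10:vx, 11:vx, 12:tri, 15:vx, 16:vx, 17:vx, 18:tri, 19:tri, 20:tri, 21:tri edges: (12,0,c); (12,4,c); (12,11,c); (12,11,ck); (18,4,c); (18,15,c); (18,17,c); (19,7,c); (19,15,c); (19,16,c); (20,11,c); (20,16,c); (20,17,c); (21,15,c); (21,16,c); (21,17,c)
step 2: rule r1; match: 0->18, 1->4, 2->15, 3->17; deleted nodes 18; deleted edges (18,4,c); (18,15,c); (18,17,c); added nodes 22, 23, 24, 25, 26, 27, 28; added edges (25,4,c); (25,22,c); (25,24,c); (26,15,c); (26,22,c); (26,23,c); (27,17,c); (27,23,c); (27,24,c); (28,22,c); (28,23,c); (28,24,c); result: nodes: 0:vx, 4:vx, 7:vx, 10:vx, 11:vx, 12:tri, 15:vx, 16:vx, 17:vx, 19:tri, 20:tri, 21:tri, 22:vx, 23:vx, 24:vx, 25:tri, 26:tri, 27:tri, 28:tri edges: (12,0,c); (12,4,c); (12,11,c); (12,11,ck); (19,7,c); (19,15,c); (19,16,c); (20,11,c); (20,16,c); (20,17,c); (21,15,c); (21,16,c); (21,17,c); (25,4,c); (25,22,c); (25,24,c); (26,15,c); (26,22,c); (26,23,c); (27,17,c); (27,23,c); (27,24,c); (28,22,c); (28,23,c); (28,24,c)
final:
nodes: 0:vx, 4:vx, 7:vx, 10:vx, 11:vx, 12:tri, 15:vx, 16:vx, 17:vx, 19:tri, 20:tri, 21:tri, 22:vx, 23:vx, 24:vx, 25:tri, 26:tri, 27:tri, 28:tri
edges: (12,0,c); (12,4,c); (12,11,c); (12,11,ck); (19,7,c); (19,15,c); (19,16,c); (20,11,c); (20,16,c); (20,17,c); (21,15,c); (21,16,c); (21,17,c); (25,4,c); (25,22,c); (25,24,c); (26,15,c); (26,22,c); (26,23,c); (27,17,c); (27,23,c); (27,24,c); (28,22,c); (28,23,c); (28,24,c)


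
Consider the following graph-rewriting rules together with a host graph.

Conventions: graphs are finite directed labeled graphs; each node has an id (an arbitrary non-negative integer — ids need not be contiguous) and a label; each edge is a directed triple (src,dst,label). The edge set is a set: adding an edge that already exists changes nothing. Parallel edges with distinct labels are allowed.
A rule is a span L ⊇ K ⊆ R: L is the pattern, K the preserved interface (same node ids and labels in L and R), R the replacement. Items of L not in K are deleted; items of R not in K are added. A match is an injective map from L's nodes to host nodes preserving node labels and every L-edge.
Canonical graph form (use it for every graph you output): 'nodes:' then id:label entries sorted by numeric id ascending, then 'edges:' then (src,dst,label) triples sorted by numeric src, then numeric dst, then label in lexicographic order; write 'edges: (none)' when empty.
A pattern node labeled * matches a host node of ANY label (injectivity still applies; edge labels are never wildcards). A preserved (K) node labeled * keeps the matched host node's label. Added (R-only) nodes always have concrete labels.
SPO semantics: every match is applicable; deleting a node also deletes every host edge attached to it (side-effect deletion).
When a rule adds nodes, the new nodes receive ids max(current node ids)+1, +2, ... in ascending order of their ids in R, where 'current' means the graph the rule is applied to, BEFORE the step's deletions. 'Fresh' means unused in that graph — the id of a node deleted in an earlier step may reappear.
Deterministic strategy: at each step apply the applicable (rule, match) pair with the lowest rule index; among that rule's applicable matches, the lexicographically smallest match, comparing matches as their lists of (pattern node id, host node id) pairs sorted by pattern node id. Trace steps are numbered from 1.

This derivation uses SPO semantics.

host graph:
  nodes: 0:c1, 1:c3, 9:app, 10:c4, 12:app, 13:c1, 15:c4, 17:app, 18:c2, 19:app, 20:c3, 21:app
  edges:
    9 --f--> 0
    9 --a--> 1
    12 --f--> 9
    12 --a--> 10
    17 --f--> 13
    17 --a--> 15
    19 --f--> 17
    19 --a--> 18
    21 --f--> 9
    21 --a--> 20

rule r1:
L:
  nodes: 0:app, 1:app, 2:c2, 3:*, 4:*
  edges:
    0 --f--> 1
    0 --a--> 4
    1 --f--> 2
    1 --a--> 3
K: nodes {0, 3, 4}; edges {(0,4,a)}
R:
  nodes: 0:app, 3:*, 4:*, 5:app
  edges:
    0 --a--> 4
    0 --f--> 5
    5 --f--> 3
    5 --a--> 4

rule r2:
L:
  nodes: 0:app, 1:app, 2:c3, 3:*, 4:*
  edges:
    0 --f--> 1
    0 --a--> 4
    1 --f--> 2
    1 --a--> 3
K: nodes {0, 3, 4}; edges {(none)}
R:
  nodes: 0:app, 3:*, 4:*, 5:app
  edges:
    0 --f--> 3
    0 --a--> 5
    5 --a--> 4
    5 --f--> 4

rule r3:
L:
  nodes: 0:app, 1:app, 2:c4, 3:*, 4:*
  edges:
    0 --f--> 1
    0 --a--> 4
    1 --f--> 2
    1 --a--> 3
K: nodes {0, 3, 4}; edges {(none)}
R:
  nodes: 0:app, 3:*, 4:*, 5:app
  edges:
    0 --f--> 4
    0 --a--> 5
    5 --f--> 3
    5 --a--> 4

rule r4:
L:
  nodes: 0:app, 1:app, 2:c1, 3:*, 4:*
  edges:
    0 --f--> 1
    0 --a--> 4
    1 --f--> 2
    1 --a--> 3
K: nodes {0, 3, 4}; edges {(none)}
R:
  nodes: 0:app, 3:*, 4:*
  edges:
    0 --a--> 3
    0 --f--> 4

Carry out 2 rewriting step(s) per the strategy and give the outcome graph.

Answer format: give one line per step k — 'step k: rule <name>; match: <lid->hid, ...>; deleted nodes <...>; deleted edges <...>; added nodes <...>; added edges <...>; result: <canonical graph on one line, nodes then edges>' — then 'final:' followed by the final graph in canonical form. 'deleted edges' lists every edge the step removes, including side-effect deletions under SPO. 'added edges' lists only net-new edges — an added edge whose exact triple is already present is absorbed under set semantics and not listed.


step 1: rule r4; match: 0->12, 1->9, 2->0, 3->1, 4->10; deleted nodes 0, 9; deleted edges (9,0,f); (9,1,a); (12,9,f); (12,10,a); (21,9,f); added nodes (none); added edges (12,1,a); (12,10,f); result: nodes: 1:c3, 10:c4, 12:app, 13:c1, 15:c4, 17:app, 18:c2, 19:app, 20:c3, 21:app edges: (12,1,a); (12,10,f); (17,13,f); (17,15,a); (19,17,f); (19,18,a); (21,20,a)
step 2: rule r4; match: 0->19, 1->17, 2->13, 3->15, 4->18; deleted nodes 13, 17; deleted edges (17,13,f); (17,15,a); (19,17,f); (19,18,a); added nodes (none); added edges (19,15,a); (19,18,f); result: nodes: 1:c3, 10:c4, 12:app, 15:c4, 18:c2, 19:app, 20:c3, 21:app edges: (12,1,a); (12,10,f); (19,15,a); (19,18,f); (21,20,a)
final:
nodes: 1:c3, 10:c4, 12:app, 15:c4, 18:c2, 19:app, 20:c3, 21:app
edges: (12,1,a); (12,10,f); (19,15,a); (19,18,f); (21,20,a)


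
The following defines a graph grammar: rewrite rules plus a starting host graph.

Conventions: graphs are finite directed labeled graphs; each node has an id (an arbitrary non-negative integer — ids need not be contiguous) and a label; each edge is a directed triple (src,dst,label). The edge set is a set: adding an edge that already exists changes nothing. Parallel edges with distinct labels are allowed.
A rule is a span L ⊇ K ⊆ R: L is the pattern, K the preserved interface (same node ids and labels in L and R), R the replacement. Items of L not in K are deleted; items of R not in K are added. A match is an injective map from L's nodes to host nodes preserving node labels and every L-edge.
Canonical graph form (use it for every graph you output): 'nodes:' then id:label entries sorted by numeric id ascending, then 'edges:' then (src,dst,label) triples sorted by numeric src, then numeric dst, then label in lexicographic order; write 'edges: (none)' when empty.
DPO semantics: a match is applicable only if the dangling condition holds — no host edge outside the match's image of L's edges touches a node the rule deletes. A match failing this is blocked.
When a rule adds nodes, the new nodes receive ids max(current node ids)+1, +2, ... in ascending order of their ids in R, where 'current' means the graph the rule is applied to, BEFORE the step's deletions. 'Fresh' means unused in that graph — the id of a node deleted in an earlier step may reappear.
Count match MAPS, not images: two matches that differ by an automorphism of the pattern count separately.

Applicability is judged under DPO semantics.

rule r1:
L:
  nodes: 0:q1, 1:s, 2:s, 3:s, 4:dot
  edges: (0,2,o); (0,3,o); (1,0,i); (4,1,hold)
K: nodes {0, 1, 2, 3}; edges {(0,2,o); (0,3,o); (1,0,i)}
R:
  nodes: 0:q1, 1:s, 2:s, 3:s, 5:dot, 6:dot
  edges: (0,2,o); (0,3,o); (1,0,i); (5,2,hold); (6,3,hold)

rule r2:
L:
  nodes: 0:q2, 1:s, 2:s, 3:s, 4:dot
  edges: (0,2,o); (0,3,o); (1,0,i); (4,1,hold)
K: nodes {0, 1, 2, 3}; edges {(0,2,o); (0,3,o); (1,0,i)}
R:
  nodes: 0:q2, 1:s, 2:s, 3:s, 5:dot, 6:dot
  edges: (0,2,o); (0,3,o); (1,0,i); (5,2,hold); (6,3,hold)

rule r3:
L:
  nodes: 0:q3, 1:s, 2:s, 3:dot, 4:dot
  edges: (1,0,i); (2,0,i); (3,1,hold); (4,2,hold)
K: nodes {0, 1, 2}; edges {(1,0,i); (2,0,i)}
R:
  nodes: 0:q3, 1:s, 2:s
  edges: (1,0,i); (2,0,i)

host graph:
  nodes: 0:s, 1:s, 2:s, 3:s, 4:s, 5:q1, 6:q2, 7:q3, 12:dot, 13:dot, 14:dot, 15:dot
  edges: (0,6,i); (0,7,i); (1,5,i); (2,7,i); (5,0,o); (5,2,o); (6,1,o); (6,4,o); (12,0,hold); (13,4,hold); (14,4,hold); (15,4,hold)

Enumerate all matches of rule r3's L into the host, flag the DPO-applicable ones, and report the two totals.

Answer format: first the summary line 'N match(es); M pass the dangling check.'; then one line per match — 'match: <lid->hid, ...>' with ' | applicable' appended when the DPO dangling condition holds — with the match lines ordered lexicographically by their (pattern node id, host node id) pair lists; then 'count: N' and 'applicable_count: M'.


0 match(es); 0 pass the dangling check.
count: 0
applicable_count: 0


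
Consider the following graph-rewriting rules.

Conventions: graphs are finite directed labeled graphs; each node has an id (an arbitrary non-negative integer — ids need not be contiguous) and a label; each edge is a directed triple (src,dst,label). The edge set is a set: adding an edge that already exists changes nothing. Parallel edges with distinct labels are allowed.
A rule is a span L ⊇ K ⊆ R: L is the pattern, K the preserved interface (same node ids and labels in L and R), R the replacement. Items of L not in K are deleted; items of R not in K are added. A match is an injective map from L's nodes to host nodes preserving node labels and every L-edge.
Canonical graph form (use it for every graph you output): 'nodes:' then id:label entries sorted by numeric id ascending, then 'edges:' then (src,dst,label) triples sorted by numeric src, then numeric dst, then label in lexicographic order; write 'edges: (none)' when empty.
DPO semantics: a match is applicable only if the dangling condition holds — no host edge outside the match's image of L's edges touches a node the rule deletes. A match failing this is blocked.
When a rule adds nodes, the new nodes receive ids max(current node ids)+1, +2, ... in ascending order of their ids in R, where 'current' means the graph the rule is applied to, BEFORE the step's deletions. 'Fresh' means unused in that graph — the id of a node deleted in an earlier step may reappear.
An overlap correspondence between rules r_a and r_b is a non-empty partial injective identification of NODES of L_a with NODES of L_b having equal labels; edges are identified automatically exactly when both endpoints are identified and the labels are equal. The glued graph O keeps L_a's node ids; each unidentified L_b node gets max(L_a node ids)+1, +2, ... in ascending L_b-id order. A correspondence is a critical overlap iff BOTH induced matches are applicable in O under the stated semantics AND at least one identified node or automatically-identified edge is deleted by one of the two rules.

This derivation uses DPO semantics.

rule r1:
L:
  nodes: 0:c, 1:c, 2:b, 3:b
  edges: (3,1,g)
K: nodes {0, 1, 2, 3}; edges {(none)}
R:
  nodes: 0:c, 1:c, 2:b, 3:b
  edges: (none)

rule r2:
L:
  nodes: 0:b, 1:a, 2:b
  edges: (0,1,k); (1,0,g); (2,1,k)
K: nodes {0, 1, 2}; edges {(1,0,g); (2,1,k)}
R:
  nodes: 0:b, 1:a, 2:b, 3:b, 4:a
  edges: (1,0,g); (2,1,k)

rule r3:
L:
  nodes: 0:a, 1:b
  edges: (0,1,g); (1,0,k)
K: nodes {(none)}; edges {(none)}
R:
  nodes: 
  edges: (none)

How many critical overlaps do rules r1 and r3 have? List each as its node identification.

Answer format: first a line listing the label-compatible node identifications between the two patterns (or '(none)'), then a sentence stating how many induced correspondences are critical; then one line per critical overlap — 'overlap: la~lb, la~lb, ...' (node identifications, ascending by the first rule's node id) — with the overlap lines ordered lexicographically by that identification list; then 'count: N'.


label-compatible node identifications between L(r1) and L(r3): 2~1, 3~1
1 of the induced correspondences is a critical overlap of r1 and r3.
overlap: 2~1
count: 1


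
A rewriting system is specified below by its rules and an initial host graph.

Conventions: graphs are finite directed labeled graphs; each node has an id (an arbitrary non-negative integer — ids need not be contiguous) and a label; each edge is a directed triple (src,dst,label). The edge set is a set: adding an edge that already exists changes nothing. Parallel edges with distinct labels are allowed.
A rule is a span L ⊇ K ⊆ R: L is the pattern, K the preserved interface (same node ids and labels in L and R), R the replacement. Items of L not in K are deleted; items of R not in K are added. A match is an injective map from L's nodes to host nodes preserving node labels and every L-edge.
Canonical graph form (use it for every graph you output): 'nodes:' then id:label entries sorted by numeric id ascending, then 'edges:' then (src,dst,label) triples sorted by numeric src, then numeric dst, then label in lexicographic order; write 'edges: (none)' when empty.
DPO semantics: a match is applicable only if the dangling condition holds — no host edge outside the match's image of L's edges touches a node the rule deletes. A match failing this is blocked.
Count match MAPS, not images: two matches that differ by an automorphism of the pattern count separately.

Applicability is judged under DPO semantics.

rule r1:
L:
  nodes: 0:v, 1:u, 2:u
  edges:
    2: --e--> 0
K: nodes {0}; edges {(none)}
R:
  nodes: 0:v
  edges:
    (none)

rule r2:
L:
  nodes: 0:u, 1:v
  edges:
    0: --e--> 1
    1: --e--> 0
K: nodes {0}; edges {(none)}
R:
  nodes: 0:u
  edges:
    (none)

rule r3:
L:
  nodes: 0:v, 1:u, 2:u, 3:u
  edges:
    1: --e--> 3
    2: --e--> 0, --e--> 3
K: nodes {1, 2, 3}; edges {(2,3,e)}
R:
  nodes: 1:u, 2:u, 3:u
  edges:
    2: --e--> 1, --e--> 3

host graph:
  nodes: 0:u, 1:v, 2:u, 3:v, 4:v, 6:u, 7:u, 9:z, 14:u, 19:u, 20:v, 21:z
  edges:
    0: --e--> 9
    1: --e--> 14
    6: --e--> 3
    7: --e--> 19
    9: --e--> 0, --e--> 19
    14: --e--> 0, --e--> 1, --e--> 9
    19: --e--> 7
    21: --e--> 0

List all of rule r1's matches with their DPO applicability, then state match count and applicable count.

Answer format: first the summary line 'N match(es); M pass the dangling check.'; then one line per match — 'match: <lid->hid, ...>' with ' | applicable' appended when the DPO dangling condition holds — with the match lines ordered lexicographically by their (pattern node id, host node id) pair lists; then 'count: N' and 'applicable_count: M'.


10 match(es); 1 pass the dangling check.
match: 0->1, 1->0, 2->14
match: 0->1, 1->2, 2->14
match: 0->1, 1->6, 2->14
match: 0->1, 1->7, 2->14
match: 0->1, 1->19, 2->14
match: 0->3, 1->0, 2->6
match: 0->3, 1->2, 2->6 | applicable
match: 0->3, 1->7, 2->6
match: 0->3, 1->14, 2->6
match: 0->3, 1->19, 2->6
count: 10
applicable_count: 1
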